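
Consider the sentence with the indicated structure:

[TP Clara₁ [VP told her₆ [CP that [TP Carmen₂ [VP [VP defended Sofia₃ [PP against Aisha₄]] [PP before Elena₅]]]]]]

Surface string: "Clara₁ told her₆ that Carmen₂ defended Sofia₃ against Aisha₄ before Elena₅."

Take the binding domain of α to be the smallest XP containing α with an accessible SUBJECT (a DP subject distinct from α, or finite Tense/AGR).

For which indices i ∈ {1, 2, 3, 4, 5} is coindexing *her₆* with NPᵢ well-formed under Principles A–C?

none

*her* is a pronoun, so Principle B applies: it must be free in its binding domain.
Binding domain of *her₆*: the matrix TP, whose subject is Clara₁.
*Clara₁* c-commands the pronoun within its binding domain → coindexation would violate Principle B.
*Carmen₂*: the pronoun c-commands this R-expression → coindexation would violate Principle C on *Carmen₂*.
*Sofia₃*: the pronoun c-commands this R-expression → coindexation would violate Principle C on *Sofia₃*.
*Aisha₄*: the pronoun c-commands this R-expression → coindexation would violate Principle C on *Aisha₄*.
*Elena₅*: the pronoun c-commands this R-expression → coindexation would violate Principle C on *Elena₅*.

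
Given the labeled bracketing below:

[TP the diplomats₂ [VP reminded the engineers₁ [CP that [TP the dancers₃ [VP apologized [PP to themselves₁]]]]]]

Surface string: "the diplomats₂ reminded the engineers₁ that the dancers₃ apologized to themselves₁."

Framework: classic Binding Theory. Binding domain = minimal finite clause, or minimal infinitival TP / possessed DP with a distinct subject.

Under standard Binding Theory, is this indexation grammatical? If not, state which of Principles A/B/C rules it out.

Principle A

The two coindexed NPs are *the engineers₁* and *themselves₁*.
*themselves₁* is an anaphor. Principle A requires it to be bound within its binding domain — the embedded TP, whose subject is the dancers₃.
Within that domain it is c-commanded by *the dancers₃*, which does not share its index.
*the engineers₁* does c-command the anaphor, but from outside its binding domain.
The anaphor is unbound in its domain → Principle A violation.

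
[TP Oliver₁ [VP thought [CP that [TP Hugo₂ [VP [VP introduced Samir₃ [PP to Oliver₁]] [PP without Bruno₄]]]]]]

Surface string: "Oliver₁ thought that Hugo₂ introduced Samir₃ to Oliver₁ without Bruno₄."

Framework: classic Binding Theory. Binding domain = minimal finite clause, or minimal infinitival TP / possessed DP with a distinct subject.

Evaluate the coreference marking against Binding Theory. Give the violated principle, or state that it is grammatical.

The two coindexed NPs are *Oliver₁* (the lower occurrence) and *Oliver₁* (the higher occurrence).
*Oliver₁* (the lower occurrence) is an R-expression. Principle C requires it to be free everywhere.
*Oliver₁* (the higher occurrence) c-commands it and carries the same index.
The R-expression is bound → Principle C violation.

Principle C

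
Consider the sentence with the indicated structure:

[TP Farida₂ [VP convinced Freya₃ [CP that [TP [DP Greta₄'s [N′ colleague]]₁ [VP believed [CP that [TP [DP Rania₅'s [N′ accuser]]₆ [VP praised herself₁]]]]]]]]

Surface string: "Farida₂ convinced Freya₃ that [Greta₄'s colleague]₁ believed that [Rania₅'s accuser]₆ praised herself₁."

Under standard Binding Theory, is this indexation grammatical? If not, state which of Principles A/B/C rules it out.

The two coindexed NPs are *[Greta₄'s colleague]₁* and *herself₁*.
*herself₁* is an anaphor. Principle A requires it to be bound within its binding domain — the embedded TP, whose subject is [Rania₅'s accuser]₆.
Within that domain it is c-commanded by *[Rania₅'s accuser]₆*, which does not share its index.
*[Greta₄'s colleague]₁* does c-command the anaphor, but from outside its binding domain.
The anaphor is unbound in its domain → Principle A violation.

Principle A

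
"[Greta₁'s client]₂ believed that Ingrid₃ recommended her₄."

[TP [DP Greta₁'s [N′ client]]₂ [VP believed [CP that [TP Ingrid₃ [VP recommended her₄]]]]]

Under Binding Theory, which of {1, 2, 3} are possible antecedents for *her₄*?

{1, 2}

*her* is a pronoun, so Principle B applies: it must be free in its binding domain.
Binding domain of *her₄*: the embedded TP, whose subject is Ingrid₃.
*Greta₁* and the pronoun do not c-command one another → neither Principle B nor Principle C is at stake; coindexation permitted.
*[Greta₁'s client]₂* c-commands the pronoun but from outside its binding domain, and is not c-commanded by it → coindexation permitted.
*Ingrid₃* c-commands the pronoun within its binding domain → coindexation would violate Principle B.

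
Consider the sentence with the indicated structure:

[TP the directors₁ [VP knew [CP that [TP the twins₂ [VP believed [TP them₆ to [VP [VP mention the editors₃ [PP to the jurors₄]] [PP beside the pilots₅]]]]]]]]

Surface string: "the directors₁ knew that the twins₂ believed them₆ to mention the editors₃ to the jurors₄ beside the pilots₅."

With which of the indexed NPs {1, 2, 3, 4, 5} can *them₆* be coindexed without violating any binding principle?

{1}

*them* is a pronoun, so Principle B applies: it must be free in its binding domain.
Binding domain of *them₆*: the embedded TP, whose subject is the twins₂.
*the directors₁* c-commands the pronoun but from outside its binding domain, and is not c-commanded by it → coindexation permitted.
*the twins₂* c-commands the pronoun within its binding domain → coindexation would violate Principle B.
*the editors₃*: the pronoun c-commands this R-expression → coindexation would violate Principle C on *the editors₃*.
*the jurors₄*: the pronoun c-commands this R-expression → coindexation would violate Principle C on *the jurors₄*.
*the pilots₅*: the pronoun c-commands this R-expression → coindexation would violate Principle C on *the pilots₅*.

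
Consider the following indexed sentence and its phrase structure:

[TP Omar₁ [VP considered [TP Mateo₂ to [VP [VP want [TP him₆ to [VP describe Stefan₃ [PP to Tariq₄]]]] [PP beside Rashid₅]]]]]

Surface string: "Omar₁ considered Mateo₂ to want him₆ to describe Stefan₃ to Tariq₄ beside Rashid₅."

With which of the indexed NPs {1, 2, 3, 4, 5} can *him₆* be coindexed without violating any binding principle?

{1, 5}

*him* is a pronoun, so Principle B applies: it must be free in its binding domain.
Binding domain of *him₆*: the embedded TP, whose subject is Mateo₂.
*Omar₁* c-commands the pronoun but from outside its binding domain, and is not c-commanded by it → coindexation permitted.
*Mateo₂* c-commands the pronoun within its binding domain → coindexation would violate Principle B.
*Stefan₃*: the pronoun c-commands this R-expression → coindexation would violate Principle C on *Stefan₃*.
*Tariq₄*: the pronoun c-commands this R-expression → coindexation would violate Principle C on *Tariq₄*.
*Rashid₅* and the pronoun do not c-command one another → neither Principle B nor Principle C is at stake; coindexation permitted.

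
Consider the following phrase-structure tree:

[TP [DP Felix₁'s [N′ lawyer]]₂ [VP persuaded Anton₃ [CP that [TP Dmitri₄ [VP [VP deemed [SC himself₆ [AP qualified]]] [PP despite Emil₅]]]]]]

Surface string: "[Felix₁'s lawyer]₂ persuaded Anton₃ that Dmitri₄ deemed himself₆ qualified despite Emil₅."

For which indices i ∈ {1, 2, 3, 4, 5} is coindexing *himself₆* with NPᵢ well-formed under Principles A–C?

*himself* is an anaphor, so Principle A applies: it must be bound in its binding domain.
Binding domain of *himself₆*: the embedded TP, whose subject is Dmitri₄.
*Felix₁* does not c-command the anaphor → cannot bind it.
*[Felix₁'s lawyer]₂* c-commands the anaphor but is outside its binding domain → cannot satisfy Principle A.
*Anton₃* c-commands the anaphor but is outside its binding domain → cannot satisfy Principle A.
*Dmitri₄* c-commands the anaphor within its binding domain → licit binder.
*Emil₅* does not c-command the anaphor → cannot bind it.

{4}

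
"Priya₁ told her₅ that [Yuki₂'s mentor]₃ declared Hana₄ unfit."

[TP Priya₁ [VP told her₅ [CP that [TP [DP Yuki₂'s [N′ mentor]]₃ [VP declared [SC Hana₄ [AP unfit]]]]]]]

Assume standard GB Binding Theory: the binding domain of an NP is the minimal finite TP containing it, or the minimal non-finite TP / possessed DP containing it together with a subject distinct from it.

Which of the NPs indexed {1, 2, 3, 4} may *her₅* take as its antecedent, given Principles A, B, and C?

*her* is a pronoun, so Principle B applies: it must be free in its binding domain.
Binding domain of *her₅*: the matrix TP, whose subject is Priya₁.
*Priya₁* c-commands the pronoun within its binding domain → coindexation would violate Principle B.
*Yuki₂*: the pronoun c-commands this R-expression → coindexation would violate Principle C on *Yuki₂*.
*[Yuki₂'s mentor]₃*: the pronoun c-commands this R-expression → coindexation would violate Principle C on *[Yuki₂'s mentor]₃*.
*Hana₄*: the pronoun c-commands this R-expression → coindexation would violate Principle C on *Hana₄*.

none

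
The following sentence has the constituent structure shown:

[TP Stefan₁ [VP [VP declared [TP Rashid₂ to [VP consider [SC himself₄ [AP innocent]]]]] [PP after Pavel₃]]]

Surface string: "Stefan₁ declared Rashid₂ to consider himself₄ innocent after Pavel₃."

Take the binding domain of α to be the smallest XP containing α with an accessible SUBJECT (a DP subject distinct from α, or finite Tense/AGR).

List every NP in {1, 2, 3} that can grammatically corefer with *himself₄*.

*himself* is an anaphor, so Principle A applies: it must be bound in its binding domain.
Binding domain of *himself₄*: the embedded TP, whose subject is Rashid₂.
*Stefan₁* c-commands the anaphor but is outside its binding domain → cannot satisfy Principle A.
*Rashid₂* c-commands the anaphor within its binding domain → licit binder.
*Pavel₃* does not c-command the anaphor → cannot bind it.

{2}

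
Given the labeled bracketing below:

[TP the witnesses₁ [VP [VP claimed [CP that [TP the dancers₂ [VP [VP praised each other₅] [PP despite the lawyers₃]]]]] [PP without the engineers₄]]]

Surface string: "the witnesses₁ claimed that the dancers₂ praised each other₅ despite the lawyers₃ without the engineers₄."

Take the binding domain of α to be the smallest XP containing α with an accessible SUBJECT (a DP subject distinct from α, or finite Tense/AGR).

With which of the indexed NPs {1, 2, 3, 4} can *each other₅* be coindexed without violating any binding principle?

*each other* is an anaphor, so Principle A applies: it must be bound in its binding domain.
Binding domain of *each other₅*: the embedded TP, whose subject is the dancers₂.
*the witnesses₁* c-commands the anaphor but is outside its binding domain → cannot satisfy Principle A.
*the dancers₂* c-commands the anaphor within its binding domain → licit binder.
*the lawyers₃* does not c-command the anaphor → cannot bind it.
*the engineers₄* does not c-command the anaphor → cannot bind it.

{2}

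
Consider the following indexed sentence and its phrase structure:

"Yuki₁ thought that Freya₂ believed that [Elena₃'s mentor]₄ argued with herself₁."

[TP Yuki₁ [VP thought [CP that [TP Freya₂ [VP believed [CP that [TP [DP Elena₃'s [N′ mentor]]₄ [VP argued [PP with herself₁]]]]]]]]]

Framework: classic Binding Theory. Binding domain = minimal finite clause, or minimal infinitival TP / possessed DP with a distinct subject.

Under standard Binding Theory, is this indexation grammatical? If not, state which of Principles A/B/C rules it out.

The two coindexed NPs are *Yuki₁* and *herself₁*.
*herself₁* is an anaphor. Principle A requires it to be bound within its binding domain — the embedded TP, whose subject is [Elena₃'s mentor]₄.
Within that domain it is c-commanded by *[Elena₃'s mentor]₄*, which does not share its index.
*Yuki₁* does c-command the anaphor, but from outside its binding domain.
The anaphor is unbound in its domain → Principle A violation.

Principle A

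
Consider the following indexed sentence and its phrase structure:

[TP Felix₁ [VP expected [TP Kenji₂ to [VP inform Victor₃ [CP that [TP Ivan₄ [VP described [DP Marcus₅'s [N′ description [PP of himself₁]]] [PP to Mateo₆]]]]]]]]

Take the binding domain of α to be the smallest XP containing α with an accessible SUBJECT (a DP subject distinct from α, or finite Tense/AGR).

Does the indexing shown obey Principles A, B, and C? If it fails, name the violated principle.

Principle A

The two coindexed NPs are *Felix₁* and *himself₁*.
*himself₁* is an anaphor. Principle A requires it to be bound within its binding domain — the possessed DP, whose subject is Marcus₅.
Within that domain it is c-commanded by *Marcus₅*, which does not share its index.
*Felix₁* does c-command the anaphor, but from outside its binding domain.
The anaphor is unbound in its domain → Principle A violation.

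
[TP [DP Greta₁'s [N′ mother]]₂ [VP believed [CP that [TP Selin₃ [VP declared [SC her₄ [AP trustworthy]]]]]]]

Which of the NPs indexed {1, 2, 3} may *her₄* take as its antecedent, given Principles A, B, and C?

*her* is a pronoun, so Principle B applies: it must be free in its binding domain.
Binding domain of *her₄*: the embedded TP, whose subject is Selin₃.
*Greta₁* and the pronoun do not c-command one another → neither Principle B nor Principle C is at stake; coindexation permitted.
*[Greta₁'s mother]₂* c-commands the pronoun but from outside its binding domain, and is not c-commanded by it → coindexation permitted.
*Selin₃* c-commands the pronoun within its binding domain → coindexation would violate Principle B.

{1, 2}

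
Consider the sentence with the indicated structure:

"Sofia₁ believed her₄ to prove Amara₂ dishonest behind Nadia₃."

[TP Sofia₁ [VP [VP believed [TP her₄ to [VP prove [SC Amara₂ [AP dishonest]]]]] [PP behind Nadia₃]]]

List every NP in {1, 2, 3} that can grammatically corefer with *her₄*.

*her* is a pronoun, so Principle B applies: it must be free in its binding domain.
Binding domain of *her₄*: the matrix TP, whose subject is Sofia₁.
*Sofia₁* c-commands the pronoun within its binding domain → coindexation would violate Principle B.
*Amara₂*: the pronoun c-commands this R-expression → coindexation would violate Principle C on *Amara₂*.
*Nadia₃* and the pronoun do not c-command one another → neither Principle B nor Principle C is at stake; coindexation permitted.

{3}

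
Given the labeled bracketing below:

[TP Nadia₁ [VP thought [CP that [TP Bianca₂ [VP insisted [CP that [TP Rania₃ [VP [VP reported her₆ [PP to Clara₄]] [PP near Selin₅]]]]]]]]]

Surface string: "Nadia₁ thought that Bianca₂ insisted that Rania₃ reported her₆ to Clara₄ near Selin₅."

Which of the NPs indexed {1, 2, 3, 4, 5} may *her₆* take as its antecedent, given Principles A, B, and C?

*her* is a pronoun, so Principle B applies: it must be free in its binding domain.
Binding domain of *her₆*: the embedded TP, whose subject is Rania₃.
*Nadia₁* c-commands the pronoun but from outside its binding domain, and is not c-commanded by it → coindexation permitted.
*Bianca₂* c-commands the pronoun but from outside its binding domain, and is not c-commanded by it → coindexation permitted.
*Rania₃* c-commands the pronoun within its binding domain → coindexation would violate Principle B.
*Clara₄*: the pronoun c-commands this R-expression → coindexation would violate Principle C on *Clara₄*.
*Selin₅* and the pronoun do not c-command one another → neither Principle B nor Principle C is at stake; coindexation permitted.

{1, 2, 5}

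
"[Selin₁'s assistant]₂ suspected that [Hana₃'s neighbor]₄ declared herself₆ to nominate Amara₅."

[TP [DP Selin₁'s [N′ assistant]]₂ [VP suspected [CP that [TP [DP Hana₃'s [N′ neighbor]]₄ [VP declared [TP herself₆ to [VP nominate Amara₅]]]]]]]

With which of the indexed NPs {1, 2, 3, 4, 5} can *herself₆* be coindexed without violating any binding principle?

{4}

*herself* is an anaphor, so Principle A applies: it must be bound in its binding domain.
Binding domain of *herself₆*: the embedded TP, whose subject is [Hana₃'s neighbor]₄.
*Selin₁* does not c-command the anaphor → cannot bind it.
*[Selin₁'s assistant]₂* c-commands the anaphor but is outside its binding domain → cannot satisfy Principle A.
*Hana₃* does not c-command the anaphor → cannot bind it.
*[Hana₃'s neighbor]₄* c-commands the anaphor within its binding domain → licit binder.
*Amara₅* does not c-command the anaphor → cannot bind it.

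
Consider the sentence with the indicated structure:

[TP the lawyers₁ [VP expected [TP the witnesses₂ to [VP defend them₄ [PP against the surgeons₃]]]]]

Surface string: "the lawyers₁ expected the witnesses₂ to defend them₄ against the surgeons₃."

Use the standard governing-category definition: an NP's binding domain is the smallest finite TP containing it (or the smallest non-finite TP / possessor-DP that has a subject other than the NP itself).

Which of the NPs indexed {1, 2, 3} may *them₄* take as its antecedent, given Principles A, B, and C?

{1}

*them* is a pronoun, so Principle B applies: it must be free in its binding domain.
Binding domain of *them₄*: the embedded TP, whose subject is the witnesses₂.
*the lawyers₁* c-commands the pronoun but from outside its binding domain, and is not c-commanded by it → coindexation permitted.
*the witnesses₂* c-commands the pronoun within its binding domain → coindexation would violate Principle B.
*the surgeons₃*: the pronoun c-commands this R-expression → coindexation would violate Principle C on *the surgeons₃*.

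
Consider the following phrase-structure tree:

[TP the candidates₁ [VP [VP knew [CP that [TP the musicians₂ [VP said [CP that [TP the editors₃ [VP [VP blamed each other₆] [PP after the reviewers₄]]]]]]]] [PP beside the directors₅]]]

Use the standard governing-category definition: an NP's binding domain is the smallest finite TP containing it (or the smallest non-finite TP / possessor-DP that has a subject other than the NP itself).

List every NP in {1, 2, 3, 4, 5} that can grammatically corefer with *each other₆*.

{3}

*each other* is an anaphor, so Principle A applies: it must be bound in its binding domain.
Binding domain of *each other₆*: the embedded TP, whose subject is the editors₃.
*the candidates₁* c-commands the anaphor but is outside its binding domain → cannot satisfy Principle A.
*the musicians₂* c-commands the anaphor but is outside its binding domain → cannot satisfy Principle A.
*the editors₃* c-commands the anaphor within its binding domain → licit binder.
*the reviewers₄* does not c-command the anaphor → cannot bind it.
*the directors₅* does not c-command the anaphor → cannot bind it.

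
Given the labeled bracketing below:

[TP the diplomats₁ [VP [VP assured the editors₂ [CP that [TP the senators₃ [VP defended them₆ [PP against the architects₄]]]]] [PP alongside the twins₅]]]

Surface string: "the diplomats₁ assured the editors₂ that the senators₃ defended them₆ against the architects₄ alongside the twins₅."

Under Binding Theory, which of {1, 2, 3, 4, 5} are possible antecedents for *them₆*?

*them* is a pronoun, so Principle B applies: it must be free in its binding domain.
Binding domain of *them₆*: the embedded TP, whose subject is the senators₃.
*the diplomats₁* c-commands the pronoun but from outside its binding domain, and is not c-commanded by it → coindexation permitted.
*the editors₂* c-commands the pronoun but from outside its binding domain, and is not c-commanded by it → coindexation permitted.
*the senators₃* c-commands the pronoun within its binding domain → coindexation would violate Principle B.
*the architects₄*: the pronoun c-commands this R-expression → coindexation would violate Principle C on *the architects₄*.
*the twins₅* and the pronoun do not c-command one another → neither Principle B nor Principle C is at stake; coindexation permitted.

{1, 2, 5}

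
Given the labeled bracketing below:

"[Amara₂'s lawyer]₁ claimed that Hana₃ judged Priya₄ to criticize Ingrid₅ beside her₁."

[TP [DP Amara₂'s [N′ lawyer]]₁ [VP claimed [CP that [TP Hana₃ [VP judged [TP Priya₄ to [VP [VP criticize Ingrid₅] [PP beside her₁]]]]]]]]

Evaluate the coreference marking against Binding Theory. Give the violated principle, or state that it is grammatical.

grammatical

The two coindexed NPs are *[Amara₂'s lawyer]₁* and *her₁*.
*her₁* is a pronoun; its binding domain is the embedded TP, whose subject is Priya₄. Within that domain it is c-commanded only by *Priya₄*, which carries a different index — the pronoun is free locally, so Principle B holds.
*[Amara₂'s lawyer]₁* is an R-expression; *her₁* does not c-command it, and no other NP shares its index, so Principle C is satisfied.
All principles are respected.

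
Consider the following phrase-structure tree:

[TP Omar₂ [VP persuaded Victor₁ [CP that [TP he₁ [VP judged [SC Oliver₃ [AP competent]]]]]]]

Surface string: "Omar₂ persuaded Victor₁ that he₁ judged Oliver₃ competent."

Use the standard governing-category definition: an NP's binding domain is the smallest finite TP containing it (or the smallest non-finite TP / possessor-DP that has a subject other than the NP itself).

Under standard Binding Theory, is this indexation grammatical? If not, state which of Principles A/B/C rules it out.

grammatical

The two coindexed NPs are *Victor₁* and *he₁*.
*he₁* is a pronoun; nothing c-commands it within its binding domain (the embedded TP.), so Principle B holds trivially.
*Victor₁* is an R-expression; *he₁* does not c-command it, and no other NP shares its index, so Principle C is satisfied.
All principles are respected.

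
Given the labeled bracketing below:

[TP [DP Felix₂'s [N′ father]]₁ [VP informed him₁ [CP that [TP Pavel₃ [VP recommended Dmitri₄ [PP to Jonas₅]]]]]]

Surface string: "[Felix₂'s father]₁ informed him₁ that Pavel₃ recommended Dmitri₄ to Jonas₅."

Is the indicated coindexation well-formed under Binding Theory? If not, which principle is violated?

The two coindexed NPs are *[Felix₂'s father]₁* and *him₁*.
*him₁* is a pronoun. Its binding domain is the matrix TP, whose subject is [Felix₂'s father]₁.
*[Felix₂'s father]₁* c-commands it within that domain and carries the same index.
The pronoun is locally bound → Principle B violation.

Principle B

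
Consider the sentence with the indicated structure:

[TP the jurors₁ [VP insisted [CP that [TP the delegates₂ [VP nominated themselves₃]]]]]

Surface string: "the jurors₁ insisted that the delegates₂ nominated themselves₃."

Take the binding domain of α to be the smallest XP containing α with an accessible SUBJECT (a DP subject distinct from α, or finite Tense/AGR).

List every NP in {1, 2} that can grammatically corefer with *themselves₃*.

{2}

*themselves* is an anaphor, so Principle A applies: it must be bound in its binding domain.
Binding domain of *themselves₃*: the embedded TP, whose subject is the delegates₂.
*the jurors₁* c-commands the anaphor but is outside its binding domain → cannot satisfy Principle A.
*the delegates₂* c-commands the anaphor within its binding domain → licit binder.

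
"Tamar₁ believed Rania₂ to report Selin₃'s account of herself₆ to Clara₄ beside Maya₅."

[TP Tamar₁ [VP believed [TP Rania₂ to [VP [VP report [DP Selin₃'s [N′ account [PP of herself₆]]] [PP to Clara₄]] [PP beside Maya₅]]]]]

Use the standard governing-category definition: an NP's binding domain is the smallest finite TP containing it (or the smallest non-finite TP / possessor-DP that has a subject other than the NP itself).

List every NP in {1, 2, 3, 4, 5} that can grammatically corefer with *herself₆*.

{3}

*herself* is an anaphor, so Principle A applies: it must be bound in its binding domain.
Binding domain of *herself₆*: the possessed DP, whose subject is Selin₃.
*Tamar₁* c-commands the anaphor but is outside its binding domain → cannot satisfy Principle A.
*Rania₂* c-commands the anaphor but is outside its binding domain → cannot satisfy Principle A.
*Selin₃* c-commands the anaphor within its binding domain → licit binder.
*Clara₄* does not c-command the anaphor → cannot bind it.
*Maya₅* does not c-command the anaphor → cannot bind it.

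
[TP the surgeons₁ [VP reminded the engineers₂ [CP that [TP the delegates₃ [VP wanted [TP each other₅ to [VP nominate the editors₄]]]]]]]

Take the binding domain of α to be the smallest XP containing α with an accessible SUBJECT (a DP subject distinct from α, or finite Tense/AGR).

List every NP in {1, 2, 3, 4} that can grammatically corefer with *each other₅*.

*each other* is an anaphor, so Principle A applies: it must be bound in its binding domain.
Binding domain of *each other₅*: the embedded TP, whose subject is the delegates₃.
*the surgeons₁* c-commands the anaphor but is outside its binding domain → cannot satisfy Principle A.
*the engineers₂* c-commands the anaphor but is outside its binding domain → cannot satisfy Principle A.
*the delegates₃* c-commands the anaphor within its binding domain → licit binder.
*the editors₄* does not c-command the anaphor → cannot bind it.

{3}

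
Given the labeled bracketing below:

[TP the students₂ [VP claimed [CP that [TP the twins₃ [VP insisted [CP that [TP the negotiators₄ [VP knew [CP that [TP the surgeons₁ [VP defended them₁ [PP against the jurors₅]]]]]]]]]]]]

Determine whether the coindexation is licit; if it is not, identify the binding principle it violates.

The two coindexed NPs are *the surgeons₁* and *them₁*.
*them₁* is a pronoun. Its binding domain is the embedded TP, whose subject is the surgeons₁.
*the surgeons₁* c-commands it within that domain and carries the same index.
The pronoun is locally bound → Principle B violation.

Principle B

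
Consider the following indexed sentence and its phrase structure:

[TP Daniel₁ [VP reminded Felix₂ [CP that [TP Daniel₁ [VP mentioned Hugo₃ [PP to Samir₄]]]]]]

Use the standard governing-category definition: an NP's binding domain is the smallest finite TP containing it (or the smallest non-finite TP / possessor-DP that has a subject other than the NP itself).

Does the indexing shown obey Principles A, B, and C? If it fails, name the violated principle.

Principle C

The two coindexed NPs are *Daniel₁* (the higher occurrence) and *Daniel₁* (the lower occurrence).
*Daniel₁* (the lower occurrence) is an R-expression. Principle C requires it to be free everywhere.
*Daniel₁* (the higher occurrence) c-commands it and carries the same index.
The R-expression is bound → Principle C violation.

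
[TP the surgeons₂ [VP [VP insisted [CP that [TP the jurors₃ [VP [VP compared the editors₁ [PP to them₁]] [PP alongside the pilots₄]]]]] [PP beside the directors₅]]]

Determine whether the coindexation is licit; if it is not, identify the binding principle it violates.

Principle B

The two coindexed NPs are *the editors₁* and *them₁*.
*them₁* is a pronoun. Its binding domain is the embedded TP, whose subject is the jurors₃.
*the editors₁* c-commands it within that domain and carries the same index.
The pronoun is locally bound → Principle B violation.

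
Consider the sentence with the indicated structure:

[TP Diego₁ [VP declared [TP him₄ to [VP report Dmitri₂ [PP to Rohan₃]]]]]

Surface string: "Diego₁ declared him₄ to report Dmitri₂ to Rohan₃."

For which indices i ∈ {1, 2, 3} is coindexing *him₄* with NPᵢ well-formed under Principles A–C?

*him* is a pronoun, so Principle B applies: it must be free in its binding domain.
Binding domain of *him₄*: the matrix TP, whose subject is Diego₁.
*Diego₁* c-commands the pronoun within its binding domain → coindexation would violate Principle B.
*Dmitri₂*: the pronoun c-commands this R-expression → coindexation would violate Principle C on *Dmitri₂*.
*Rohan₃*: the pronoun c-commands this R-expression → coindexation would violate Principle C on *Rohan₃*.

none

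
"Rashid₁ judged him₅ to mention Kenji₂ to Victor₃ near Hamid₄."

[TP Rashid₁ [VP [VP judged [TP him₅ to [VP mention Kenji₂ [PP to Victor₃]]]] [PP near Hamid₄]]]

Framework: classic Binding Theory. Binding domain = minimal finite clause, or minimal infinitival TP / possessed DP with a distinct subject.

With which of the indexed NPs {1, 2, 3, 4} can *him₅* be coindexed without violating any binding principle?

{4}

*him* is a pronoun, so Principle B applies: it must be free in its binding domain.
Binding domain of *him₅*: the matrix TP, whose subject is Rashid₁.
*Rashid₁* c-commands the pronoun within its binding domain → coindexation would violate Principle B.
*Kenji₂*: the pronoun c-commands this R-expression → coindexation would violate Principle C on *Kenji₂*.
*Victor₃*: the pronoun c-commands this R-expression → coindexation would violate Principle C on *Victor₃*.
*Hamid₄* and the pronoun do not c-command one another → neither Principle B nor Principle C is at stake; coindexation permitted.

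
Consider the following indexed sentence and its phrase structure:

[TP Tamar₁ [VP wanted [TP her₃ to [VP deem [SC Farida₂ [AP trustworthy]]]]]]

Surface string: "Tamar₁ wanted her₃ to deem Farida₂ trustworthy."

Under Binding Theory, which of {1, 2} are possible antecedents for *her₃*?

*her* is a pronoun, so Principle B applies: it must be free in its binding domain.
Binding domain of *her₃*: the matrix TP, whose subject is Tamar₁.
*Tamar₁* c-commands the pronoun within its binding domain → coindexation would violate Principle B.
*Farida₂*: the pronoun c-commands this R-expression → coindexation would violate Principle C on *Farida₂*.

none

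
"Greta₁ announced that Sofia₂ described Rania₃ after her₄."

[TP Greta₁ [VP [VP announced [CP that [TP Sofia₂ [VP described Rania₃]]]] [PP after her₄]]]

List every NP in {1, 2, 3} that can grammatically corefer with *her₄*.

*her* is a pronoun, so Principle B applies: it must be free in its binding domain.
Binding domain of *her₄*: the matrix TP, whose subject is Greta₁.
*Greta₁* c-commands the pronoun within its binding domain → coindexation would violate Principle B.
*Sofia₂* and the pronoun do not c-command one another → neither Principle B nor Principle C is at stake; coindexation permitted.
*Rania₃* and the pronoun do not c-command one another → neither Principle B nor Principle C is at stake; coindexation permitted.

{2, 3}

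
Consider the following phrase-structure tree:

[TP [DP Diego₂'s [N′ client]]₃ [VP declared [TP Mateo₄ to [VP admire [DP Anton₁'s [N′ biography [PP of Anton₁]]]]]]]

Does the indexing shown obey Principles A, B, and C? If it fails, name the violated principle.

The two coindexed NPs are *Anton₁* (the higher occurrence) and *Anton₁* (the lower occurrence).
*Anton₁* (the lower occurrence) is an R-expression. Principle C requires it to be free everywhere.
*Anton₁* (the higher occurrence) c-commands it and carries the same index.
The R-expression is bound → Principle C violation.

Principle C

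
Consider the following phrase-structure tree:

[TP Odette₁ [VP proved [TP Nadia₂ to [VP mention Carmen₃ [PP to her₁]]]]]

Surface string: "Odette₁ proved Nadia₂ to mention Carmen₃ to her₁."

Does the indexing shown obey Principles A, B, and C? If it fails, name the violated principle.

The two coindexed NPs are *Odette₁* and *her₁*.
*her₁* is a pronoun; its binding domain is the embedded TP, whose subject is Nadia₂. Within that domain it is c-commanded only by *Nadia₂*, *Carmen₃*, which carry a different index — the pronoun is free locally, so Principle B holds.
*Odette₁* is an R-expression; *her₁* does not c-command it, and no other NP shares its index, so Principle C is satisfied.
All principles are respected.

grammatical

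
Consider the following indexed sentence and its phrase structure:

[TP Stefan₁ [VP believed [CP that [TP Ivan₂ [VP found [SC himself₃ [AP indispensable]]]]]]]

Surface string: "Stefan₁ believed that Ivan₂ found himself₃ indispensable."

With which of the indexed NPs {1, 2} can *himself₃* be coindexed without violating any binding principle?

{2}

*himself* is an anaphor, so Principle A applies: it must be bound in its binding domain.
Binding domain of *himself₃*: the embedded TP, whose subject is Ivan₂.
*Stefan₁* c-commands the anaphor but is outside its binding domain → cannot satisfy Principle A.
*Ivan₂* c-commands the anaphor within its binding domain → licit binder.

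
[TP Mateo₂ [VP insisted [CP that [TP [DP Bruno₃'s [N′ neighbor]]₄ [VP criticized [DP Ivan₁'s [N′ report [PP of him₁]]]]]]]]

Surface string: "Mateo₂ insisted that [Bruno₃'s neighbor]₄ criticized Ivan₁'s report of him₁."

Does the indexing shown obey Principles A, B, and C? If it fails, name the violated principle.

Principle B

The two coindexed NPs are *Ivan₁* and *him₁*.
*him₁* is a pronoun. Its binding domain is the possessed DP, whose subject is Ivan₁.
*Ivan₁* c-commands it within that domain and carries the same index.
The pronoun is locally bound → Principle B violation.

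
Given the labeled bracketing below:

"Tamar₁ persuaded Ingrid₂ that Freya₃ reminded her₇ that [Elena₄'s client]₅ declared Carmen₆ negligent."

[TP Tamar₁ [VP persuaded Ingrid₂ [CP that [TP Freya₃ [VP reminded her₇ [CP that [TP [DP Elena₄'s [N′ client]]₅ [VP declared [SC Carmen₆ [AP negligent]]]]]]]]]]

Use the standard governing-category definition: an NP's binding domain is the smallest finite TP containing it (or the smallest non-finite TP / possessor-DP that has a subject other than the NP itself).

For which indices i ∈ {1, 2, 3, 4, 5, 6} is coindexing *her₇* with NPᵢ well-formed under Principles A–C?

*her* is a pronoun, so Principle B applies: it must be free in its binding domain.
Binding domain of *her₇*: the embedded TP, whose subject is Freya₃.
*Tamar₁* c-commands the pronoun but from outside its binding domain, and is not c-commanded by it → coindexation permitted.
*Ingrid₂* c-commands the pronoun but from outside its binding domain, and is not c-commanded by it → coindexation permitted.
*Freya₃* c-commands the pronoun within its binding domain → coindexation would violate Principle B.
*Elena₄*: the pronoun c-commands this R-expression → coindexation would violate Principle C on *Elena₄*.
*[Elena₄'s client]₅*: the pronoun c-commands this R-expression → coindexation would violate Principle C on *[Elena₄'s client]₅*.
*Carmen₆*: the pronoun c-commands this R-expression → coindexation would violate Principle C on *Carmen₆*.

{1, 2}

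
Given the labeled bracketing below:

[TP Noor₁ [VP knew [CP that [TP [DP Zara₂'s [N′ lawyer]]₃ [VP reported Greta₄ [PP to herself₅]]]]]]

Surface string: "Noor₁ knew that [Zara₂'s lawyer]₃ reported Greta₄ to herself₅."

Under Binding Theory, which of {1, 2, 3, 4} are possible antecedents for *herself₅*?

*herself* is an anaphor, so Principle A applies: it must be bound in its binding domain.
Binding domain of *herself₅*: the embedded TP, whose subject is [Zara₂'s lawyer]₃.
*Noor₁* c-commands the anaphor but is outside its binding domain → cannot satisfy Principle A.
*Zara₂* does not c-command the anaphor → cannot bind it.
*[Zara₂'s lawyer]₃* c-commands the anaphor within its binding domain → licit binder.
*Greta₄* c-commands the anaphor within its binding domain → licit binder.

{3, 4}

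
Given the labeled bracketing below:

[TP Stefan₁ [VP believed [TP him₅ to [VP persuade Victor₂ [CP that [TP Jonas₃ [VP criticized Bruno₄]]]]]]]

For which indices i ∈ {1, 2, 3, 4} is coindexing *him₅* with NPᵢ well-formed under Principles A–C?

none

*him* is a pronoun, so Principle B applies: it must be free in its binding domain.
Binding domain of *him₅*: the matrix TP, whose subject is Stefan₁.
*Stefan₁* c-commands the pronoun within its binding domain → coindexation would violate Principle B.
*Victor₂*: the pronoun c-commands this R-expression → coindexation would violate Principle C on *Victor₂*.
*Jonas₃*: the pronoun c-commands this R-expression → coindexation would violate Principle C on *Jonas₃*.
*Bruno₄*: the pronoun c-commands this R-expression → coindexation would violate Principle C on *Bruno₄*.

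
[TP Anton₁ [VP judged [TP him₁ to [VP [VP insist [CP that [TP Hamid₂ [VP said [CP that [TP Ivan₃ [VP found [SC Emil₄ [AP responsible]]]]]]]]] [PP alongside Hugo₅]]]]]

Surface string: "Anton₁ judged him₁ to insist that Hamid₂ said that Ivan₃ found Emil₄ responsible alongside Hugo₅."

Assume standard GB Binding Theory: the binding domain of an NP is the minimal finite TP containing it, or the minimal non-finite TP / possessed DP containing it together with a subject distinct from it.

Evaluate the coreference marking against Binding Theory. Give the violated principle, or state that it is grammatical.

Principle B

The two coindexed NPs are *Anton₁* and *him₁*.
*him₁* is a pronoun. Its binding domain is the matrix TP, whose subject is Anton₁.
*Anton₁* c-commands it within that domain and carries the same index.
The pronoun is locally bound → Principle B violation.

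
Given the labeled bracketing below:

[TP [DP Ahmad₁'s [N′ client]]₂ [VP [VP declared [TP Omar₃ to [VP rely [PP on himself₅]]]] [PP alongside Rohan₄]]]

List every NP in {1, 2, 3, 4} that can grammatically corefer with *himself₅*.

*himself* is an anaphor, so Principle A applies: it must be bound in its binding domain.
Binding domain of *himself₅*: the embedded TP, whose subject is Omar₃.
*Ahmad₁* does not c-command the anaphor → cannot bind it.
*[Ahmad₁'s client]₂* c-commands the anaphor but is outside its binding domain → cannot satisfy Principle A.
*Omar₃* c-commands the anaphor within its binding domain → licit binder.
*Rohan₄* does not c-command the anaphor → cannot bind it.

{3}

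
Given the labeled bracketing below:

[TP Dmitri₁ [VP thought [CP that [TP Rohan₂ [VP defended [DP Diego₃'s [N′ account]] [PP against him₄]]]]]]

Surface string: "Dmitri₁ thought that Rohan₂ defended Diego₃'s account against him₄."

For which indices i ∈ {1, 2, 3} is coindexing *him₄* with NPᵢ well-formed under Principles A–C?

*him* is a pronoun, so Principle B applies: it must be free in its binding domain.
Binding domain of *him₄*: the embedded TP, whose subject is Rohan₂.
*Dmitri₁* c-commands the pronoun but from outside its binding domain, and is not c-commanded by it → coindexation permitted.
*Rohan₂* c-commands the pronoun within its binding domain → coindexation would violate Principle B.
*Diego₃* and the pronoun do not c-command one another → neither Principle B nor Principle C is at stake; coindexation permitted.

{1, 3}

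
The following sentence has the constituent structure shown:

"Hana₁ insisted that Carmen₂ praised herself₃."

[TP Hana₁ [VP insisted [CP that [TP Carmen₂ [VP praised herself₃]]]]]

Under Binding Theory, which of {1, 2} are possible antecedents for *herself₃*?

*herself* is an anaphor, so Principle A applies: it must be bound in its binding domain.
Binding domain of *herself₃*: the embedded TP, whose subject is Carmen₂.
*Hana₁* c-commands the anaphor but is outside its binding domain → cannot satisfy Principle A.
*Carmen₂* c-commands the anaphor within its binding domain → licit binder.

{2}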